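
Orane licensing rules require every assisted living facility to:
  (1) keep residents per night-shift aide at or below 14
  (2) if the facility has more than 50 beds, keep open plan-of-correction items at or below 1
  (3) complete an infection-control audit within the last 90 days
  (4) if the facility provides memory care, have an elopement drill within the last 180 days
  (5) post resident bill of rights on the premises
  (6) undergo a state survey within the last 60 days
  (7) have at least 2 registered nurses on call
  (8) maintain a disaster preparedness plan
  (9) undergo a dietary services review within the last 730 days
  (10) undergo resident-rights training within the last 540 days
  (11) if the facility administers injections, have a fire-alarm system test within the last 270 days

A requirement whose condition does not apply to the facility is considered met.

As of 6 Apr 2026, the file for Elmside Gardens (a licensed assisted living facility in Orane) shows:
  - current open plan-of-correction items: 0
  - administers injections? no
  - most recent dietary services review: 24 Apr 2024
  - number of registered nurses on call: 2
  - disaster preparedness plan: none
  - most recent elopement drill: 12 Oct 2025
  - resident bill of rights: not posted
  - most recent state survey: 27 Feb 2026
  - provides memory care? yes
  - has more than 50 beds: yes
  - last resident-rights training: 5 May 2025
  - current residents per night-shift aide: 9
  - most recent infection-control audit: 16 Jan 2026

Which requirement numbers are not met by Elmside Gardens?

5, 8

1. residents per night-shift aide 9 ≤ 14 → met
2. condition 'has more than 50 beds' holds; open plan-of-correction items 0 ≤ 1 → met
3. infection-control audit 80 days ago vs limit 90 → met
4. condition 'provides memory care' holds; elopement drill 176 days ago vs limit 180 → met
5. resident bill of rights absent → not met
6. state survey 38 days ago vs limit 60 → met
7. registered nurses on call 2 ≥ 2 → met
8. disaster preparedness plan absent → not met
9. dietary services review 712 days ago vs limit 730 → met
10. resident-rights training 336 days ago vs limit 540 → met
11. condition 'administers injections' does not hold → requirement n/a → met
Not met: 5, 8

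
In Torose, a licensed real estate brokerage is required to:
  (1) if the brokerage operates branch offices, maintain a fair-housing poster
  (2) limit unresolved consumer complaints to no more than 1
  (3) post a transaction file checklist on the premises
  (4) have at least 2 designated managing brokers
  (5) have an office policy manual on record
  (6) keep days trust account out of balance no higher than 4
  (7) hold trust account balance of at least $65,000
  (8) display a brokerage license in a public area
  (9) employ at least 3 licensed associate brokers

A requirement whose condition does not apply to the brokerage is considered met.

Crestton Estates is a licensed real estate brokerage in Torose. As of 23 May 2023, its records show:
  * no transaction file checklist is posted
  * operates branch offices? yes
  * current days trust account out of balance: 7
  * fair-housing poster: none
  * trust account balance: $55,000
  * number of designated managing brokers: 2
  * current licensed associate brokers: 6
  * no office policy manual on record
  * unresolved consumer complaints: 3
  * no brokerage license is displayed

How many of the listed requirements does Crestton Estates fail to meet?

7

1. condition 'operates branch offices' holds; fair-housing poster absent → not met
2. unresolved consumer complaints 3 > 1 → not met
3. transaction file checklist absent → not met
4. designated managing brokers 2 ≥ 2 → met
5. office policy manual absent → not met
6. days trust account out of balance 7 > 4 → not met
7. trust account balance $55,000 < $65,000 → not met
8. brokerage license absent → not met
9. licensed associate brokers 6 ≥ 3 → met
Not met: 7 of 9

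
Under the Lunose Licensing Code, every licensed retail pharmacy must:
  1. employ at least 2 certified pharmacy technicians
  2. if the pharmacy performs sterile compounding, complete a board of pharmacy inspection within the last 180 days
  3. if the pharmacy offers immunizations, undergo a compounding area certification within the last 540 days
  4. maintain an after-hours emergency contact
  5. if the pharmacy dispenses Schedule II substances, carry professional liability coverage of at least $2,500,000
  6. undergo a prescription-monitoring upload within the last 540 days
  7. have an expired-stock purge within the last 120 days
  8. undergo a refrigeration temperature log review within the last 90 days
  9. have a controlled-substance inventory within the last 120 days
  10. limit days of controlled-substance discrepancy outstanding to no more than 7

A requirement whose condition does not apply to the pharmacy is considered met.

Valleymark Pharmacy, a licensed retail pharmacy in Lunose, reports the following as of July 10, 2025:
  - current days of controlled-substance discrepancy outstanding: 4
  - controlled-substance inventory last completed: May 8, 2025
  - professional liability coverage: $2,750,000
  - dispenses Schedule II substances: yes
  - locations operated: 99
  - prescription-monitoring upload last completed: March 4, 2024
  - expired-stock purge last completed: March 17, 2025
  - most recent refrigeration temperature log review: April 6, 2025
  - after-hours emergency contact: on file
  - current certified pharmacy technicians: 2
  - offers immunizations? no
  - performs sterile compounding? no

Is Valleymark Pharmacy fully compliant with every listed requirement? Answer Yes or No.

No

1. certified pharmacy technicians 2 ≥ 2 → met
2. condition 'performs sterile compounding' does not hold → requirement n/a → met
3. condition 'offers immunizations' does not hold → requirement n/a → met
4. after-hours emergency contact present → met
5. condition 'dispenses Schedule II substances' holds; professional liability coverage $2,750,000 ≥ $2,500,000 → met
6. prescription-monitoring upload 493 days ago vs limit 540 → met
7. expired-stock purge 115 days ago vs limit 120 → met
8. refrigeration temperature log review 95 days ago vs limit 90 → not met
9. controlled-substance inventory 63 days ago vs limit 120 → met
10. days of controlled-substance discrepancy outstanding 4 ≤ 7 → met
Not met: 8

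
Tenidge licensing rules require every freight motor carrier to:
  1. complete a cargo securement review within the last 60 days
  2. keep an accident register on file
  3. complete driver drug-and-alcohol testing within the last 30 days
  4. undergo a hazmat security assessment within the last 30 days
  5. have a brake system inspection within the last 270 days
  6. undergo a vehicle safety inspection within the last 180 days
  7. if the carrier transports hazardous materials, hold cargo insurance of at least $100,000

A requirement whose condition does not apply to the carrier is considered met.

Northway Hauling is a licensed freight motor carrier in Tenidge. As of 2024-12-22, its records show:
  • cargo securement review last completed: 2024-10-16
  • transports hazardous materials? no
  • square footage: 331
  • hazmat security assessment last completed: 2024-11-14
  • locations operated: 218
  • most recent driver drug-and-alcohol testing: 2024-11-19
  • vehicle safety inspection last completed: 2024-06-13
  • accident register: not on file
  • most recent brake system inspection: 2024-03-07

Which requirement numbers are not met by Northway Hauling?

1, 2, 3, 4, 5, 6

1. cargo securement review 67 days ago vs limit 60 → not met
2. accident register absent → not met
3. driver drug-and-alcohol testing 33 days ago vs limit 30 → not met
4. hazmat security assessment 38 days ago vs limit 30 → not met
5. brake system inspection 290 days ago vs limit 270 → not met
6. vehicle safety inspection 192 days ago vs limit 180 → not met
7. condition 'transports hazardous materials' does not hold → requirement n/a → met
Not met: 1, 2, 3, 4, 5, 6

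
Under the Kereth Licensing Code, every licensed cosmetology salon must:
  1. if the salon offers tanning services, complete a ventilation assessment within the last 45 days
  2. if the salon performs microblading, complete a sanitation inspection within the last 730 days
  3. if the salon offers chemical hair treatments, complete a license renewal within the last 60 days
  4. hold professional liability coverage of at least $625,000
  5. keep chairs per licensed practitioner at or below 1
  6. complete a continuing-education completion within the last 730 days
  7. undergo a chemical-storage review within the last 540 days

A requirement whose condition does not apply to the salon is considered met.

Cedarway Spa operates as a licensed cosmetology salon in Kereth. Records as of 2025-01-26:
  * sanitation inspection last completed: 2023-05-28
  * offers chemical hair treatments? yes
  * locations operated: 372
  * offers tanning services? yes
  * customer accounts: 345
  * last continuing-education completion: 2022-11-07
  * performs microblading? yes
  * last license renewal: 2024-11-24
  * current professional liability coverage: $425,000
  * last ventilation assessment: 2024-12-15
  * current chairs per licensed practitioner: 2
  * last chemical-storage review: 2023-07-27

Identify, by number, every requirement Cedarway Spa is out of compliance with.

3, 4, 5, 6, 7

1. condition 'offers tanning services' holds; ventilation assessment 42 days ago vs limit 45 → met
2. condition 'performs microblading' holds; sanitation inspection 609 days ago vs limit 730 → met
3. condition 'offers chemical hair treatments' holds; license renewal 63 days ago vs limit 60 → not met
4. professional liability coverage $425,000 < $625,000 → not met
5. chairs per licensed practitioner 2 > 1 → not met
6. continuing-education completion 811 days ago vs limit 730 → not met
7. chemical-storage review 549 days ago vs limit 540 → not met
Not met: 3, 4, 5, 6, 7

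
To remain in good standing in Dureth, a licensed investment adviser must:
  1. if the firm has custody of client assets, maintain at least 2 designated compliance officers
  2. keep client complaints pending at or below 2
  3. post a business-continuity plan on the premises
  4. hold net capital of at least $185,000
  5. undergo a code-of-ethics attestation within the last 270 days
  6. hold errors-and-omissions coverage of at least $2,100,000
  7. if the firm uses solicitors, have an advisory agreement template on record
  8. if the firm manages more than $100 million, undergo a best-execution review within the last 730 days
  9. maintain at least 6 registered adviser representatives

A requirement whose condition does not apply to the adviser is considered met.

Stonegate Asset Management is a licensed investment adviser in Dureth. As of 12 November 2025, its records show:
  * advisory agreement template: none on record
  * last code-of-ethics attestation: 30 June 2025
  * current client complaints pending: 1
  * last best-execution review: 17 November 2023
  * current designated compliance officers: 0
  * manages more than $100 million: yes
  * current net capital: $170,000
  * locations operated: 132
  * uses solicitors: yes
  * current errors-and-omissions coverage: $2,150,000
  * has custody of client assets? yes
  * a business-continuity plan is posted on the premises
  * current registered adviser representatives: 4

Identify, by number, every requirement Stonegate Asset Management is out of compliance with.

1, 4, 7, 9

1. condition 'has custody of client assets' holds; designated compliance officers 0 < 2 → not met
2. client complaints pending 1 ≤ 2 → met
3. business-continuity plan present → met
4. net capital $170,000 < $185,000 → not met
5. code-of-ethics attestation 135 days ago vs limit 270 → met
6. errors-and-omissions coverage $2,150,000 ≥ $2,100,000 → met
7. condition 'uses solicitors' holds; advisory agreement template absent → not met
8. condition 'manages more than $100 million' holds; best-execution review 726 days ago vs limit 730 → met
9. registered adviser representatives 4 < 6 → not met
Not met: 1, 4, 7, 9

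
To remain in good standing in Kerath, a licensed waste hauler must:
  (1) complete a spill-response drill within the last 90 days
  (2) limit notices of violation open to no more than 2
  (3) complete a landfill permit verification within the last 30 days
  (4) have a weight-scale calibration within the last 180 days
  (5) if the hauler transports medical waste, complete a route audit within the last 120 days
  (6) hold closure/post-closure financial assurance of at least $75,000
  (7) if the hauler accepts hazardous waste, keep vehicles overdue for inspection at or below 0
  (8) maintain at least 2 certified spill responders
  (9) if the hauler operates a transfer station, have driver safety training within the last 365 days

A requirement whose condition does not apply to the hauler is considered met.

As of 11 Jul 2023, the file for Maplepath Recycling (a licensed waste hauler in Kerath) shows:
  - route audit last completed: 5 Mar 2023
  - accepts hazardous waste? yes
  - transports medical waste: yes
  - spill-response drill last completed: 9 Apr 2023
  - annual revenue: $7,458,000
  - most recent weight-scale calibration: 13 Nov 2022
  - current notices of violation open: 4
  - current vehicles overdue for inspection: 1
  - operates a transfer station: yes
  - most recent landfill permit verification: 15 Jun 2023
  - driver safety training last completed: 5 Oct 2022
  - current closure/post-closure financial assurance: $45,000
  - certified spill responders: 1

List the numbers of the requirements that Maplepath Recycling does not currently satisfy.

1. spill-response drill 93 days ago vs limit 90 → not met
2. notices of violation open 4 > 2 → not met
3. landfill permit verification 26 days ago vs limit 30 → met
4. weight-scale calibration 240 days ago vs limit 180 → not met
5. condition 'transports medical waste' holds; route audit 128 days ago vs limit 120 → not met
6. closure/post-closure financial assurance $45,000 < $75,000 → not met
7. condition 'accepts hazardous waste' holds; vehicles overdue for inspection 1 > 0 → not met
8. certified spill responders 1 < 2 → not met
9. condition 'operates a transfer station' holds; driver safety training 279 days ago vs limit 365 → met
Not met: 1, 2, 4, 5, 6, 7, 8

1, 2, 4, 5, 6, 7, 8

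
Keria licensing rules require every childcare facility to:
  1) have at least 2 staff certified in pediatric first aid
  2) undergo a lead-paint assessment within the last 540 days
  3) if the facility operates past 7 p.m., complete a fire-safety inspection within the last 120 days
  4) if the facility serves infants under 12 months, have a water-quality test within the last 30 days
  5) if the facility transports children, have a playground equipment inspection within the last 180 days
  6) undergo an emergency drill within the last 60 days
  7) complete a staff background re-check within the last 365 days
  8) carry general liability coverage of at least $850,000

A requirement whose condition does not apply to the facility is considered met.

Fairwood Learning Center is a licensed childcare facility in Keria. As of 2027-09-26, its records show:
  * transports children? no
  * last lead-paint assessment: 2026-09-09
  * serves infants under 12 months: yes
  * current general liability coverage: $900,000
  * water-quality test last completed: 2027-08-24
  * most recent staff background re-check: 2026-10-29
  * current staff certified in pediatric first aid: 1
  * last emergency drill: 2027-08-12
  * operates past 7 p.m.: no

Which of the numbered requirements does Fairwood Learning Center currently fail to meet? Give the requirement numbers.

1. staff certified in pediatric first aid 1 < 2 → not met
2. lead-paint assessment 382 days ago vs limit 540 → met
3. condition 'operates past 7 p.m.' does not hold → requirement n/a → met
4. condition 'serves infants under 12 months' holds; water-quality test 33 days ago vs limit 30 → not met
5. condition 'transports children' does not hold → requirement n/a → met
6. emergency drill 45 days ago vs limit 60 → met
7. staff background re-check 332 days ago vs limit 365 → met
8. general liability coverage $900,000 ≥ $850,000 → met
Not met: 1, 4

1, 4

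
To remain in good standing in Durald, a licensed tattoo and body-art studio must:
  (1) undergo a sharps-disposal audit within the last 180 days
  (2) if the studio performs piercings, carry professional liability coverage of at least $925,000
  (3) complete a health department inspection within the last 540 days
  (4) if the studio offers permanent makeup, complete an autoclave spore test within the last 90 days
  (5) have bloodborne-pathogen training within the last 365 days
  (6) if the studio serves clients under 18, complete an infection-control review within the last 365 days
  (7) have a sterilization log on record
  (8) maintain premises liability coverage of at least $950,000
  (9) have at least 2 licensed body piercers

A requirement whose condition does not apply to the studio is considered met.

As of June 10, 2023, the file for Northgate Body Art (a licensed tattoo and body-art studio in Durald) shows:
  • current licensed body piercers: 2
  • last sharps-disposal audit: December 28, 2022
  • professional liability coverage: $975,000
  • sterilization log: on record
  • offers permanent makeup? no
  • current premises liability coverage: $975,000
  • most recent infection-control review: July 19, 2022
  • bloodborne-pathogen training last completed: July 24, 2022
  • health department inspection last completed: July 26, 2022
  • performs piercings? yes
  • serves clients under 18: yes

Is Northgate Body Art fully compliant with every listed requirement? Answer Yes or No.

1. sharps-disposal audit 164 days ago vs limit 180 → met
2. condition 'performs piercings' holds; professional liability coverage $975,000 ≥ $925,000 → met
3. health department inspection 319 days ago vs limit 540 → met
4. condition 'offers permanent makeup' does not hold → requirement n/a → met
5. bloodborne-pathogen training 321 days ago vs limit 365 → met
6. condition 'serves clients under 18' holds; infection-control review 326 days ago vs limit 365 → met
7. sterilization log present → met
8. premises liability coverage $975,000 ≥ $950,000 → met
9. licensed body piercers 2 ≥ 2 → met
All met.

Yes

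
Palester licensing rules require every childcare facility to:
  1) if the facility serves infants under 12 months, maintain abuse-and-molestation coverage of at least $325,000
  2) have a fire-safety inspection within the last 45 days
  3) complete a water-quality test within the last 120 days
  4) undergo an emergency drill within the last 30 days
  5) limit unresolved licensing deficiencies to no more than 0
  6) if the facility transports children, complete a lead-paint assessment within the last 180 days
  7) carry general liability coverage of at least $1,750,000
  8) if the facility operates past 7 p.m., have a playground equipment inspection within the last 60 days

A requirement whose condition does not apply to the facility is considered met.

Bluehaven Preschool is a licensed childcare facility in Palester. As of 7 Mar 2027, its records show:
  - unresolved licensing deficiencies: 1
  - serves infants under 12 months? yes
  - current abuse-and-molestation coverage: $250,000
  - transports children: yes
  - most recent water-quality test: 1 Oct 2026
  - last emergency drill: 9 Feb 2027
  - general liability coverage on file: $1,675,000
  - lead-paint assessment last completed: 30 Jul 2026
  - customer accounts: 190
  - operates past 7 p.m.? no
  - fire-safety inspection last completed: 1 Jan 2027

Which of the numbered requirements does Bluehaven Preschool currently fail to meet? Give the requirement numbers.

1. condition 'serves infants under 12 months' holds; abuse-and-molestation coverage $250,000 < $325,000 → not met
2. fire-safety inspection 65 days ago vs limit 45 → not met
3. water-quality test 157 days ago vs limit 120 → not met
4. emergency drill 26 days ago vs limit 30 → met
5. unresolved licensing deficiencies 1 > 0 → not met
6. condition 'transports children' holds; lead-paint assessment 220 days ago vs limit 180 → not met
7. general liability coverage $1,675,000 < $1,750,000 → not met
8. condition 'operates past 7 p.m.' does not hold → requirement n/a → met
Not met: 1, 2, 3, 5, 6, 7

1, 2, 3, 5, 6, 7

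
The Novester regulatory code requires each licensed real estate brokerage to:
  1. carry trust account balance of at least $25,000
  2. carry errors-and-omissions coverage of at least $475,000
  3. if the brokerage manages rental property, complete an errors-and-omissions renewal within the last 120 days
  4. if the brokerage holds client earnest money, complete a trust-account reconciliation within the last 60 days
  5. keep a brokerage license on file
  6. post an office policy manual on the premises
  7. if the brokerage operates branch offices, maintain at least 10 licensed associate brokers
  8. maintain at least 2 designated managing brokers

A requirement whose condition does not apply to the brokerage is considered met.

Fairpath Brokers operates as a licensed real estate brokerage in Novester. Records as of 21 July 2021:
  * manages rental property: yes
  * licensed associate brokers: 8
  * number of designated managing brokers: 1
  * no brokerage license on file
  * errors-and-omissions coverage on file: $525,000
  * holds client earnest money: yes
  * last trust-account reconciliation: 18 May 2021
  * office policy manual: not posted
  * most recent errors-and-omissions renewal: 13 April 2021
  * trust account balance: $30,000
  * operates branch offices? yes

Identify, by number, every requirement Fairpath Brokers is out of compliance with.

1. trust account balance $30,000 ≥ $25,000 → met
2. errors-and-omissions coverage $525,000 ≥ $475,000 → met
3. condition 'manages rental property' holds; errors-and-omissions renewal 99 days ago vs limit 120 → met
4. condition 'holds client earnest money' holds; trust-account reconciliation 64 days ago vs limit 60 → not met
5. brokerage license absent → not met
6. office policy manual absent → not met
7. condition 'operates branch offices' holds; licensed associate brokers 8 < 10 → not met
8. designated managing brokers 1 < 2 → not met
Not met: 4, 5, 6, 7, 8

4, 5, 6, 7, 8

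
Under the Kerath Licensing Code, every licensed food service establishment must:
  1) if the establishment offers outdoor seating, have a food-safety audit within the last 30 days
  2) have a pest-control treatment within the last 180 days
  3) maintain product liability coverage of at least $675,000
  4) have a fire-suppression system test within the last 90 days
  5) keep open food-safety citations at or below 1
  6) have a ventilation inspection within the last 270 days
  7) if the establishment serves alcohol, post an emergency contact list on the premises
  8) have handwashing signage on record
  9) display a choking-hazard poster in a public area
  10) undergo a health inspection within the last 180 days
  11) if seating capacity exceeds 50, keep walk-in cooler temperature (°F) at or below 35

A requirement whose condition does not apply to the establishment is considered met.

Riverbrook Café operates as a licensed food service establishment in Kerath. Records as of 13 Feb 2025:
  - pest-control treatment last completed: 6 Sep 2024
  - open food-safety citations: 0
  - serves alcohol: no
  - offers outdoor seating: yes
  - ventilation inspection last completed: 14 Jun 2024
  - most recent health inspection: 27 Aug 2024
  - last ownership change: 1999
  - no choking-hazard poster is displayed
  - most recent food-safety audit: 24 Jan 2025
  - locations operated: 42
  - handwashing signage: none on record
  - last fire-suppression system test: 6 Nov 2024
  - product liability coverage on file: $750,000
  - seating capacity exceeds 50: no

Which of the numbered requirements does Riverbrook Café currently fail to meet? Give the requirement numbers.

4, 8, 9

1. condition 'offers outdoor seating' holds; food-safety audit 20 days ago vs limit 30 → met
2. pest-control treatment 160 days ago vs limit 180 → met
3. product liability coverage $750,000 ≥ $675,000 → met
4. fire-suppression system test 99 days ago vs limit 90 → not met
5. open food-safety citations 0 ≤ 1 → met
6. ventilation inspection 244 days ago vs limit 270 → met
7. condition 'serves alcohol' does not hold → requirement n/a → met
8. handwashing signage absent → not met
9. choking-hazard poster absent → not met
10. health inspection 170 days ago vs limit 180 → met
11. condition 'seating capacity exceeds 50' does not hold → requirement n/a → met
Not met: 4, 8, 9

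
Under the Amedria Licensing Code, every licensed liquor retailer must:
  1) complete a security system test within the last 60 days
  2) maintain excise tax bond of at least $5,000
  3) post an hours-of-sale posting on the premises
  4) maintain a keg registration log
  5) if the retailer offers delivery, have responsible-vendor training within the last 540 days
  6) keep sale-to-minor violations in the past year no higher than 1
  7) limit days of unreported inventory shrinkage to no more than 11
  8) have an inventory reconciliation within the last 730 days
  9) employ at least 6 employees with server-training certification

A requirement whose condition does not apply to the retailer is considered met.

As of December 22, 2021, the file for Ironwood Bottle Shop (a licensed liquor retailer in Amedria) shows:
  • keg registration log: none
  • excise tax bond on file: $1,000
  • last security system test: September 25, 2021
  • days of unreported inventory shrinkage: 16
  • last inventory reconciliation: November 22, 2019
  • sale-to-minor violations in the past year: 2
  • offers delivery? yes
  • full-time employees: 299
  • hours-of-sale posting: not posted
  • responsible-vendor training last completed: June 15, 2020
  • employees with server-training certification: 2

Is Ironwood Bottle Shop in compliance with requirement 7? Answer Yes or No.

No

7. days of unreported inventory shrinkage 16 > 11 → not met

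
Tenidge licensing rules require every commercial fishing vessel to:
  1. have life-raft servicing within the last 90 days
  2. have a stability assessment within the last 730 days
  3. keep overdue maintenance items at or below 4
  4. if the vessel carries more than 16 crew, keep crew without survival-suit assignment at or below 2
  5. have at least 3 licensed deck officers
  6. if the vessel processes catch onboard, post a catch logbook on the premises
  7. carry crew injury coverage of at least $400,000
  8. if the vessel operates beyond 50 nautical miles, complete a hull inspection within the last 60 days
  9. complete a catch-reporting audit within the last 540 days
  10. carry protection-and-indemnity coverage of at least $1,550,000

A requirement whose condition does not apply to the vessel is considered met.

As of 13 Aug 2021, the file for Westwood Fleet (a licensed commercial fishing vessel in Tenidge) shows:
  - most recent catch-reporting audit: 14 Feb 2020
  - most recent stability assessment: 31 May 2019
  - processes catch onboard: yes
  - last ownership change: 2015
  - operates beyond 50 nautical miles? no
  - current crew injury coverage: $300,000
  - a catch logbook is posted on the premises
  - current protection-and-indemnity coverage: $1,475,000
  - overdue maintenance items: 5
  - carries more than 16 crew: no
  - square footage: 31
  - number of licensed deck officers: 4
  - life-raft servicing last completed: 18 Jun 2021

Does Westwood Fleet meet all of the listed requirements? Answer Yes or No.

1. life-raft servicing 56 days ago vs limit 90 → met
2. stability assessment 805 days ago vs limit 730 → not met
3. overdue maintenance items 5 > 4 → not met
4. condition 'carries more than 16 crew' does not hold → requirement n/a → met
5. licensed deck officers 4 ≥ 3 → met
6. condition 'processes catch onboard' holds; catch logbook present → met
7. crew injury coverage $300,000 < $400,000 → not met
8. condition 'operates beyond 50 nautical miles' does not hold → requirement n/a → met
9. catch-reporting audit 546 days ago vs limit 540 → not met
10. protection-and-indemnity coverage $1,475,000 < $1,550,000 → not met
Not met: 2, 3, 7, 9, 10

No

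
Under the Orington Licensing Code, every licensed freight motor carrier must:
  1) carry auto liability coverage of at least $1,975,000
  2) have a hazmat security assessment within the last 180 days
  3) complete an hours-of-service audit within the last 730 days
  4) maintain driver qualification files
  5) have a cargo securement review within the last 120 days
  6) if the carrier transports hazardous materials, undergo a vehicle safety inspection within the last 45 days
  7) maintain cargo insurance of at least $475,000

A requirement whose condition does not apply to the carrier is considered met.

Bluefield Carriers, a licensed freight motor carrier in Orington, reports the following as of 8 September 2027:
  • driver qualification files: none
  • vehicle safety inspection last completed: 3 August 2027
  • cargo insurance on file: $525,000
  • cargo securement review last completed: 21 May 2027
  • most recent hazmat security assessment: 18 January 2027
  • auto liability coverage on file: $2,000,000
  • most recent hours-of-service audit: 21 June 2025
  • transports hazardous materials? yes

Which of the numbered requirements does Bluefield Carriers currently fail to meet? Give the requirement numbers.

1. auto liability coverage $2,000,000 ≥ $1,975,000 → met
2. hazmat security assessment 233 days ago vs limit 180 → not met
3. hours-of-service audit 809 days ago vs limit 730 → not met
4. driver qualification files absent → not met
5. cargo securement review 110 days ago vs limit 120 → met
6. condition 'transports hazardous materials' holds; vehicle safety inspection 36 days ago vs limit 45 → met
7. cargo insurance $525,000 ≥ $475,000 → met
Not met: 2, 3, 4

2, 3, 4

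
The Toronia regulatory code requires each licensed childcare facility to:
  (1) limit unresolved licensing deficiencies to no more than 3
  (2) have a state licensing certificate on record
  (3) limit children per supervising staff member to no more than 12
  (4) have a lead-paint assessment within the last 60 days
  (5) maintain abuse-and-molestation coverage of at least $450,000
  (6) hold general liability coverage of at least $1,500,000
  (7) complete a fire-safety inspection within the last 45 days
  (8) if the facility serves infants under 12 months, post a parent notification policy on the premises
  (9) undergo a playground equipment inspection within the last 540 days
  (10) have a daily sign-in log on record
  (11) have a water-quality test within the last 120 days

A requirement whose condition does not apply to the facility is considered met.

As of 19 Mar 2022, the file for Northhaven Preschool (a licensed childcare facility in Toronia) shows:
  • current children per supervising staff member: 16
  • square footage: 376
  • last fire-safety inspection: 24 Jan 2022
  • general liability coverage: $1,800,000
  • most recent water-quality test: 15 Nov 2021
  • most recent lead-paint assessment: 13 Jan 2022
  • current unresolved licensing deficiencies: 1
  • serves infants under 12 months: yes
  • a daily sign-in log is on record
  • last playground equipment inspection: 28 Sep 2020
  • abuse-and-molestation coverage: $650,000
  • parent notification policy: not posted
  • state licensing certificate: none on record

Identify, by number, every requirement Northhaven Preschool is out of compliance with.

1. unresolved licensing deficiencies 1 ≤ 3 → met
2. state licensing certificate absent → not met
3. children per supervising staff member 16 > 12 → not met
4. lead-paint assessment 65 days ago vs limit 60 → not met
5. abuse-and-molestation coverage $650,000 ≥ $450,000 → met
6. general liability coverage $1,800,000 ≥ $1,500,000 → met
7. fire-safety inspection 54 days ago vs limit 45 → not met
8. condition 'serves infants under 12 months' holds; parent notification policy absent → not met
9. playground equipment inspection 537 days ago vs limit 540 → met
10. daily sign-in log present → met
11. water-quality test 124 days ago vs limit 120 → not met
Not met: 2, 3, 4, 7, 8, 11

2, 3, 4, 7, 8, 11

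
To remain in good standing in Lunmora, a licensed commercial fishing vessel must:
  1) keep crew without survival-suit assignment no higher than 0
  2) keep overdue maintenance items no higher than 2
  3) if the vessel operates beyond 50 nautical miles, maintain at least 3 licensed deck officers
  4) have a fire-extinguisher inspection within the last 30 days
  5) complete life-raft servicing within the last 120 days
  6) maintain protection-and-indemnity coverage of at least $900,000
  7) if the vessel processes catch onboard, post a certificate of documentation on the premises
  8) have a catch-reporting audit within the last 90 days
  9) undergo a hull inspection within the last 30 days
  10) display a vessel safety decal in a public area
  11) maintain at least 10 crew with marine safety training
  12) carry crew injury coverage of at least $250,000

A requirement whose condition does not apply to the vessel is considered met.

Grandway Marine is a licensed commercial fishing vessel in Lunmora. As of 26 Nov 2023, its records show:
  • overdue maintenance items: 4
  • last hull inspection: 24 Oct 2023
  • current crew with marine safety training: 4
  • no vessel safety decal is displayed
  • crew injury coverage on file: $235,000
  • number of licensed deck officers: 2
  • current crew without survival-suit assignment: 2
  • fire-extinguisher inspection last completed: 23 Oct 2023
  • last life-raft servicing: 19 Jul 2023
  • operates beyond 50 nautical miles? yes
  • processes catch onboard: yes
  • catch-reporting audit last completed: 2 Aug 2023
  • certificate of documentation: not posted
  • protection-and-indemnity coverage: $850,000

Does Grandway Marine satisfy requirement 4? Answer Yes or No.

4. fire-extinguisher inspection 34 days ago vs limit 30 → not met

No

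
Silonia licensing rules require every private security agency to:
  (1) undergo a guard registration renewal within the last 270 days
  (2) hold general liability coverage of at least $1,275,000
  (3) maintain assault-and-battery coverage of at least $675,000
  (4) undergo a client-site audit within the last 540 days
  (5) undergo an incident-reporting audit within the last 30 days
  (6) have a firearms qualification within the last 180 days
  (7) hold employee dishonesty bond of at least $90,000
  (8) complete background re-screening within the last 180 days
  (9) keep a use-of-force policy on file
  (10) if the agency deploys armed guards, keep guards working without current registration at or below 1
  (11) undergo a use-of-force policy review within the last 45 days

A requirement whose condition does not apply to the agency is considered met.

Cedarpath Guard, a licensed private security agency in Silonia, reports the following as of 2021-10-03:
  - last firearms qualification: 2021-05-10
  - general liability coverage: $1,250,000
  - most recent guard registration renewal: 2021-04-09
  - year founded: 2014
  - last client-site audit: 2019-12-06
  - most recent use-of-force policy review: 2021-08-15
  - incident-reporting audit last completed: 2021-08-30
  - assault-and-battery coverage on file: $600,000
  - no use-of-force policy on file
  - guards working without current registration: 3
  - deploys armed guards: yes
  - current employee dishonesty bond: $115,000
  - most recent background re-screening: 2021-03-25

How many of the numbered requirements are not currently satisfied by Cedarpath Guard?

1. guard registration renewal 177 days ago vs limit 270 → met
2. general liability coverage $1,250,000 < $1,275,000 → not met
3. assault-and-battery coverage $600,000 < $675,000 → not met
4. client-site audit 667 days ago vs limit 540 → not met
5. incident-reporting audit 34 days ago vs limit 30 → not met
6. firearms qualification 146 days ago vs limit 180 → met
7. employee dishonesty bond $115,000 ≥ $90,000 → met
8. background re-screening 192 days ago vs limit 180 → not met
9. use-of-force policy absent → not met
10. condition 'deploys armed guards' holds; guards working without current registration 3 > 1 → not met
11. use-of-force policy review 49 days ago vs limit 45 → not met
Not met: 8 of 11

8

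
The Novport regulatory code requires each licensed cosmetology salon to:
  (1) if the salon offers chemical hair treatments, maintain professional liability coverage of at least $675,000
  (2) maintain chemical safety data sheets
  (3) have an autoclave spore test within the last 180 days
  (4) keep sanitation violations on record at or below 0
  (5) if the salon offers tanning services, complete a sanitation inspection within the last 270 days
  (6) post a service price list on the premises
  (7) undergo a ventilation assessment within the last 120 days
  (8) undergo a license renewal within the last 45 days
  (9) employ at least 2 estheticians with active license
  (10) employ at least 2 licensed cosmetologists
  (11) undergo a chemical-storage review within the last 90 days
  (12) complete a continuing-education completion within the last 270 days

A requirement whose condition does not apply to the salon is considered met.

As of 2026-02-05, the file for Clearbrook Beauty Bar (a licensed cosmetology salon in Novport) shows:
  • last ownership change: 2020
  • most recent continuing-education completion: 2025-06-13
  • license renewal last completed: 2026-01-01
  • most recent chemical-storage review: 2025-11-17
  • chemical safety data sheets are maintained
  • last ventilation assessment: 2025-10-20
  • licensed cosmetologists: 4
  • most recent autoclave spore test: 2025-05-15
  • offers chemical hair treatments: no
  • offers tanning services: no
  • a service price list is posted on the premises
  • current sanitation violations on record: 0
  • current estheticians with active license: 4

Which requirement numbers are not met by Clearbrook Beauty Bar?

3

1. condition 'offers chemical hair treatments' does not hold → requirement n/a → met
2. chemical safety data sheets present → met
3. autoclave spore test 266 days ago vs limit 180 → not met
4. sanitation violations on record 0 ≤ 0 → met
5. condition 'offers tanning services' does not hold → requirement n/a → met
6. service price list present → met
7. ventilation assessment 108 days ago vs limit 120 → met
8. license renewal 35 days ago vs limit 45 → met
9. estheticians with active license 4 ≥ 2 → met
10. licensed cosmetologists 4 ≥ 2 → met
11. chemical-storage review 80 days ago vs limit 90 → met
12. continuing-education completion 237 days ago vs limit 270 → met
Not met: 3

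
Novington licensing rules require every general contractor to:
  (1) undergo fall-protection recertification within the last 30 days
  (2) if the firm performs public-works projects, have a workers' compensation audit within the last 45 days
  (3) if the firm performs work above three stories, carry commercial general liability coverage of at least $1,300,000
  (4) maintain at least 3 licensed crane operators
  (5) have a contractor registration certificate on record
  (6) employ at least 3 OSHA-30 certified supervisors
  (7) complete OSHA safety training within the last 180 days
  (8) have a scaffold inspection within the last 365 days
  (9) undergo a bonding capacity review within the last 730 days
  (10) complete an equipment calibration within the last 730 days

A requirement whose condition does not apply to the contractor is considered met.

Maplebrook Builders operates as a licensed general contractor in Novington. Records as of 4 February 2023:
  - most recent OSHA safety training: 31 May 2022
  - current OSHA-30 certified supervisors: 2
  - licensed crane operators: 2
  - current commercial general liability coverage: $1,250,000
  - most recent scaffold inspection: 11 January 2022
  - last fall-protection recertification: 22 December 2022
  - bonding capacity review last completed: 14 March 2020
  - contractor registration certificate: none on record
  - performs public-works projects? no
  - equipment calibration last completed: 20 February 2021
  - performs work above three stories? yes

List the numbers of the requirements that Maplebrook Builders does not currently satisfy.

1. fall-protection recertification 44 days ago vs limit 30 → not met
2. condition 'performs public-works projects' does not hold → requirement n/a → met
3. condition 'performs work above three stories' holds; commercial general liability coverage $1,250,000 < $1,300,000 → not met
4. licensed crane operators 2 < 3 → not met
5. contractor registration certificate absent → not met
6. OSHA-30 certified supervisors 2 < 3 → not met
7. OSHA safety training 249 days ago vs limit 180 → not met
8. scaffold inspection 389 days ago vs limit 365 → not met
9. bonding capacity review 1057 days ago vs limit 730 → not met
10. equipment calibration 714 days ago vs limit 730 → met
Not met: 1, 3, 4, 5, 6, 7, 8, 9

1, 3, 4, 5, 6, 7, 8, 9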